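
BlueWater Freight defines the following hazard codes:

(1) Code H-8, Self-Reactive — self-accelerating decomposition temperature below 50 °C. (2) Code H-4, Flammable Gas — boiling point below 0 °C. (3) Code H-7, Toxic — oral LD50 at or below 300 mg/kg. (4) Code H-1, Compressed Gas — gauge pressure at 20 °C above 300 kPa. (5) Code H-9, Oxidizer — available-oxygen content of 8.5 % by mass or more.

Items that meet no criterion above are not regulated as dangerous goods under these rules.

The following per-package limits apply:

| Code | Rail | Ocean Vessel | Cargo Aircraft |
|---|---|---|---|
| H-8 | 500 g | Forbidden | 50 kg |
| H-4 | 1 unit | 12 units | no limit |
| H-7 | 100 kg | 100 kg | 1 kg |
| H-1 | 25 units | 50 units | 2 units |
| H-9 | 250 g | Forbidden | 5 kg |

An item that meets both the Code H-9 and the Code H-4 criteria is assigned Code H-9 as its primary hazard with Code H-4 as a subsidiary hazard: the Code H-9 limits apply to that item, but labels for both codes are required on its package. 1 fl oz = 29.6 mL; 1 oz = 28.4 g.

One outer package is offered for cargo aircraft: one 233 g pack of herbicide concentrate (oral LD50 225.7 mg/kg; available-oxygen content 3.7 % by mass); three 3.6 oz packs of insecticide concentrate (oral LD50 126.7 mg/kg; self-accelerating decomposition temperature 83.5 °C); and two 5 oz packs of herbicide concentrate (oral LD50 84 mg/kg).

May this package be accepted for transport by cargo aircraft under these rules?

Herbicide concentrate: oral LD50 225.7 mg/kg ≤ 300 mg/kg → Code H-7 (Toxic).
With oral LD50 126.7 mg/kg (≤ 300 mg/kg), the insecticide concentrate falls in Code H-7.
With oral LD50 84 mg/kg (≤ 300 mg/kg), the herbicide concentrate falls in Code H-7.
Code H-7 net quantity: 233 g + (three 3.6 oz packs = 306.72 g) + (two 5 oz packs = 284 g) = 823.72 g.
823.72 g is within the cargo aircraft limit of 1 kg for Code H-7.

Yes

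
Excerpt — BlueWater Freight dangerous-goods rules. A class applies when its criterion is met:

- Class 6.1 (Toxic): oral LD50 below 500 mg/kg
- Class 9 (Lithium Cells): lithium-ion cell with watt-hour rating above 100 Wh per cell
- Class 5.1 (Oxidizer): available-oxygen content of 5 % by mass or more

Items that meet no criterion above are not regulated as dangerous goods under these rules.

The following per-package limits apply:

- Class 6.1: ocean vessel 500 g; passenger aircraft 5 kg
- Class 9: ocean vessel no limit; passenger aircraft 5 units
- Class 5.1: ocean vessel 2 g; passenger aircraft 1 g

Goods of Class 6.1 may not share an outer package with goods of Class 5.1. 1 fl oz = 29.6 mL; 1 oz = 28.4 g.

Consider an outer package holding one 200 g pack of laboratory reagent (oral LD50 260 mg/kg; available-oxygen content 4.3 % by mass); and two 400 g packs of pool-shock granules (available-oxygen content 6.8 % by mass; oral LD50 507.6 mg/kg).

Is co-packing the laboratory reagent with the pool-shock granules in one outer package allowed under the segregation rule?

With oral LD50 260 mg/kg (< 500 mg/kg), the laboratory reagent falls in Class 6.1.
Pool-shock granules: available-oxygen content 6.8 % by mass ≥ 5 % by mass → Class 5.1 (Oxidizer).
Class 6.1 and Class 5.1 may not share an outer package.

No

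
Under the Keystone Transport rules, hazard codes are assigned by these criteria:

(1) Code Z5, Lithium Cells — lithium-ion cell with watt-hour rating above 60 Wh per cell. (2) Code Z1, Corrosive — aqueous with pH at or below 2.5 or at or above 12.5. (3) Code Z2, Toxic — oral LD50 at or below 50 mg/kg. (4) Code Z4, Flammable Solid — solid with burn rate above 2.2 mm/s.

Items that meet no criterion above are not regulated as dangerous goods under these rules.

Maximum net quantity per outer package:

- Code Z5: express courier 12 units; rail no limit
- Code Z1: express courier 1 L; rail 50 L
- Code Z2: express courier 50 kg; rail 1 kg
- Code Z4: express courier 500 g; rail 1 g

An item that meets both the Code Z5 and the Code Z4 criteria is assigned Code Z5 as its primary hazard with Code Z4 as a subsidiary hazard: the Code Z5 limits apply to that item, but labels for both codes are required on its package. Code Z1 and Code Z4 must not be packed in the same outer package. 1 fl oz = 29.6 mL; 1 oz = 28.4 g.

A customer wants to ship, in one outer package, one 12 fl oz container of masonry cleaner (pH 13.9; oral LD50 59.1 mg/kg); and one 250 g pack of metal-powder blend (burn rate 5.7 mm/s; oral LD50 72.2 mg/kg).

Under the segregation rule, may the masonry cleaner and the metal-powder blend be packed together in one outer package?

The masonry cleaner has pH 13.9, which is ≥ 12.5, so it is Code Z1 (Corrosive).
Metal-powder blend: burn rate 5.7 mm/s > 2.2 mm/s → Code Z4 (Flammable Solid).
Code Z1 and Code Z4 may not share an outer package.

No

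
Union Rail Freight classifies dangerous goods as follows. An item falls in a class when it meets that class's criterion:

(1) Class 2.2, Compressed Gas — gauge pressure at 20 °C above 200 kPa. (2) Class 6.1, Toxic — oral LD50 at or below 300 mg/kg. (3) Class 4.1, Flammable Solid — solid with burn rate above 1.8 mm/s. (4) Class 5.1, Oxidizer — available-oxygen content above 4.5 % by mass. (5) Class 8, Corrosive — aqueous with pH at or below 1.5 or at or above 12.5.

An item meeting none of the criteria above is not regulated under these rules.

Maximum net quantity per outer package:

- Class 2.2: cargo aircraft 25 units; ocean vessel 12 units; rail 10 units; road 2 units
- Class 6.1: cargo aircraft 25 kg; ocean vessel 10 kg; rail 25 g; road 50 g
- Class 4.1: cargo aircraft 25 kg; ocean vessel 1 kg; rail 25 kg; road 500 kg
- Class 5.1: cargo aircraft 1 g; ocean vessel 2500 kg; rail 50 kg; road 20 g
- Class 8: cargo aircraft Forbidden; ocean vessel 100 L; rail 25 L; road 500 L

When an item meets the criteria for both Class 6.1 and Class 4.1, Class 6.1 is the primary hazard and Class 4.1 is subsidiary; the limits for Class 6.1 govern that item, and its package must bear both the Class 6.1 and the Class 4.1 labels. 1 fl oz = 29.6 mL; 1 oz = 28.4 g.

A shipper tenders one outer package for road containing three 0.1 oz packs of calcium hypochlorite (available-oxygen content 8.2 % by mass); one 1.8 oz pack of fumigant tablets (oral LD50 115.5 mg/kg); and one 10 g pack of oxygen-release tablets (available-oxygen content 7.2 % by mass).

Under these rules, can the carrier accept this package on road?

Available-oxygen content 8.2 % by mass meets the Class 5.1 criterion (Oxidizer), so the calcium hypochlorite is Class 5.1.
With oral LD50 115.5 mg/kg (≤ 300 mg/kg), the fumigant tablets fall in Class 6.1.
The oxygen-release tablets have available-oxygen content 7.2 % by mass, which is > 4.5 % by mass, so they are Class 5.1 (Oxidizer).
Class 6.1 quantity: one 1.8 oz pack = 51.12 g.
51.12 g > 50 g (road limit, Class 6.1) — over the limit.
Class 5.1 net quantity: (three 0.1 oz packs = 8.52 g) + 10 g = 18.52 g.
18.52 g is within the road limit of 20 g for Class 5.1.

No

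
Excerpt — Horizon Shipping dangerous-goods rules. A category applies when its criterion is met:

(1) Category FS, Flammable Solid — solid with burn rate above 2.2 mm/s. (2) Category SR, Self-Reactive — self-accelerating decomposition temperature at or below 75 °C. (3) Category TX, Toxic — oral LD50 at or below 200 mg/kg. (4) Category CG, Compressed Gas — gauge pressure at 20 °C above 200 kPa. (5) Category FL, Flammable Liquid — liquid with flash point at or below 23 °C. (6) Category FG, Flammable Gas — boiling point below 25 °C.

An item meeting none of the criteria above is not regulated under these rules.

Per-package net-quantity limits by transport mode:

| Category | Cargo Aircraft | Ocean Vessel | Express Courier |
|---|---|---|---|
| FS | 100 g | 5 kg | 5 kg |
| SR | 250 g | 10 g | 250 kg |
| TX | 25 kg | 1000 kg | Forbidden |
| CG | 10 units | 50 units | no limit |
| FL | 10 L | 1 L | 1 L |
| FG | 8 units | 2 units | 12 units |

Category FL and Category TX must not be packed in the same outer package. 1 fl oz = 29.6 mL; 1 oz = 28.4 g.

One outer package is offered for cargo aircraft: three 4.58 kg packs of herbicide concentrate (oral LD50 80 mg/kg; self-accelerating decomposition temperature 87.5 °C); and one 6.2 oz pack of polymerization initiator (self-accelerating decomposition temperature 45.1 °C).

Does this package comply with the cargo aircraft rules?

Yes

Herbicide concentrate: oral LD50 80 mg/kg ≤ 200 mg/kg → Category TX (Toxic).
With self-accelerating decomposition temperature 45.1 °C (≤ 75 °C), the polymerization initiator falls in Category SR.
Category TX quantity: three 4.58 kg packs = 13.74 kg.
13.74 kg ≤ 25 kg (cargo aircraft limit, Category TX) — within limit.
Category SR quantity: one 6.2 oz pack = 176.08 g.
That is within the Category SR cargo aircraft limit of 250 g.
The segregation rule (Category FL with Category TX) does not apply to Category TX with Category SR.
Every hazard category is within its cargo aircraft limit and no segregation rule is violated.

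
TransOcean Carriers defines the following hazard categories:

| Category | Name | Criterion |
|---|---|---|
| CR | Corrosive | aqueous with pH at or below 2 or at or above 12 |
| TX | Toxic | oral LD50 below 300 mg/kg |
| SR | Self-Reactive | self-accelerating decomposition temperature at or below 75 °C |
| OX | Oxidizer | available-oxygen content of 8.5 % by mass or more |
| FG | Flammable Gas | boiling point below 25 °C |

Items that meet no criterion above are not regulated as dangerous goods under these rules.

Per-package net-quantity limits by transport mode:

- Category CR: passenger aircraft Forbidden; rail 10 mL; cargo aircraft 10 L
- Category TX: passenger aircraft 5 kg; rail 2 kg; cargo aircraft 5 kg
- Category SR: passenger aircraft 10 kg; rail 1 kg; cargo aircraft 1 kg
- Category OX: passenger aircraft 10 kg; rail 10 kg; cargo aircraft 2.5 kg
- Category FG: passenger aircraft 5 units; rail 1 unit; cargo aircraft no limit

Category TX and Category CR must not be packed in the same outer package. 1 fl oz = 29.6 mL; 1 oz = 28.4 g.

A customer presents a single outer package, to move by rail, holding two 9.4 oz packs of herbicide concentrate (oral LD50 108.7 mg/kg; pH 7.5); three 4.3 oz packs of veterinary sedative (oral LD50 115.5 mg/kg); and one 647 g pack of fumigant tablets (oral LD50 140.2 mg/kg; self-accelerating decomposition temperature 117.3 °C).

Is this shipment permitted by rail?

Oral LD50 108.7 mg/kg meets the Category TX criterion (Toxic), so the herbicide concentrate is Category TX.
Oral LD50 115.5 mg/kg meets the Category TX criterion (Toxic), so the veterinary sedative is Category TX.
With oral LD50 140.2 mg/kg (< 300 mg/kg), the fumigant tablets fall in Category TX.
Total Category TX: (two 9.4 oz packs = 533.92 g) + (three 4.3 oz packs = 366.36 g) + 647 g = 1547.28 g.
1547.28 g ≤ 2 kg (rail limit, Category TX) — within limit.

Yes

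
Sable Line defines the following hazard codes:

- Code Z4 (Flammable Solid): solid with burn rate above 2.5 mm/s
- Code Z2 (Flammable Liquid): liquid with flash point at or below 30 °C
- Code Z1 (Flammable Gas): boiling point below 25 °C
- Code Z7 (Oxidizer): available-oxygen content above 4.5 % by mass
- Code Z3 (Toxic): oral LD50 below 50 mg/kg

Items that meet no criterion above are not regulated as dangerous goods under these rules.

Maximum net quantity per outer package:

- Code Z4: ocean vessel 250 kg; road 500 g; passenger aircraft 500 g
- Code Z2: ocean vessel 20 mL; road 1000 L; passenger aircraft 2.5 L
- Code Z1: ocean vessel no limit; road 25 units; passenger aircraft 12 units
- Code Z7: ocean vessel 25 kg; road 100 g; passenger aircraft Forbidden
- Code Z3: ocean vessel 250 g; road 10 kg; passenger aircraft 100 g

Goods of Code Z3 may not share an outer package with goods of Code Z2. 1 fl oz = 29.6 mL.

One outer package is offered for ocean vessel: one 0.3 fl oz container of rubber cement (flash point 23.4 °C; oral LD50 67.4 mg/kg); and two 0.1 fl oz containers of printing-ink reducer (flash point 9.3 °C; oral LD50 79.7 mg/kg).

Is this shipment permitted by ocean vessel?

Rubber cement: flash point 23.4 °C ≤ 30 °C → Code Z2 (Flammable Liquid).
With flash point 9.3 °C (≤ 30 °C), the printing-ink reducer falls in Code Z2.
Total Code Z2: (one 0.3 fl oz container = 8.88 mL) + (two 0.1 fl oz containers = 5.92 mL) = 14.8 mL.
14.8 mL ≤ 20 mL (ocean vessel limit, Code Z2) — within limit.

Yes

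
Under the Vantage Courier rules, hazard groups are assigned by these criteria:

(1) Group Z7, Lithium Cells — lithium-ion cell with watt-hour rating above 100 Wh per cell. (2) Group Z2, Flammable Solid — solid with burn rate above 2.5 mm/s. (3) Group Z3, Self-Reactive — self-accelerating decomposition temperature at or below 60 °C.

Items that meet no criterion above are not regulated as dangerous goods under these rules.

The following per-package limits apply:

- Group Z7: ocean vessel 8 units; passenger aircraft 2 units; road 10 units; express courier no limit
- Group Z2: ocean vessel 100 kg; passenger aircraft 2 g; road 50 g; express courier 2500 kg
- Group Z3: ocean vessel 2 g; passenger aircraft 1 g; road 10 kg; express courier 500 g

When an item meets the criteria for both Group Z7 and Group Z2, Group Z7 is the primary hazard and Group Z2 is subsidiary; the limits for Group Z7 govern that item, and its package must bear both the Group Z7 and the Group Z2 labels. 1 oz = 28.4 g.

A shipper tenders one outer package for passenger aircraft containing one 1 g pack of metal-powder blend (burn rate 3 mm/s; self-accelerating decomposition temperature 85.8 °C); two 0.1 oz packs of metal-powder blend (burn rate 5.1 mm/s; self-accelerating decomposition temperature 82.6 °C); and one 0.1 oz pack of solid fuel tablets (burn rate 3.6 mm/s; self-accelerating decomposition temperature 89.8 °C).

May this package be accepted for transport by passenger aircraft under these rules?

No

Burn rate 3 mm/s meets the Group Z2 criterion (Flammable Solid), so the metal-powder blend is Group Z2.
Metal-powder blend: burn rate 5.1 mm/s > 2.5 mm/s → Group Z2 (Flammable Solid).
With burn rate 3.6 mm/s (> 2.5 mm/s), the solid fuel tablets fall in Group Z2.
Total Group Z2: 1 g + (two 0.1 oz packs = 5.68 g) + (one 0.1 oz pack = 2.84 g) = 9.52 g.
9.52 g exceeds the passenger aircraft limit of 2 g for Group Z2.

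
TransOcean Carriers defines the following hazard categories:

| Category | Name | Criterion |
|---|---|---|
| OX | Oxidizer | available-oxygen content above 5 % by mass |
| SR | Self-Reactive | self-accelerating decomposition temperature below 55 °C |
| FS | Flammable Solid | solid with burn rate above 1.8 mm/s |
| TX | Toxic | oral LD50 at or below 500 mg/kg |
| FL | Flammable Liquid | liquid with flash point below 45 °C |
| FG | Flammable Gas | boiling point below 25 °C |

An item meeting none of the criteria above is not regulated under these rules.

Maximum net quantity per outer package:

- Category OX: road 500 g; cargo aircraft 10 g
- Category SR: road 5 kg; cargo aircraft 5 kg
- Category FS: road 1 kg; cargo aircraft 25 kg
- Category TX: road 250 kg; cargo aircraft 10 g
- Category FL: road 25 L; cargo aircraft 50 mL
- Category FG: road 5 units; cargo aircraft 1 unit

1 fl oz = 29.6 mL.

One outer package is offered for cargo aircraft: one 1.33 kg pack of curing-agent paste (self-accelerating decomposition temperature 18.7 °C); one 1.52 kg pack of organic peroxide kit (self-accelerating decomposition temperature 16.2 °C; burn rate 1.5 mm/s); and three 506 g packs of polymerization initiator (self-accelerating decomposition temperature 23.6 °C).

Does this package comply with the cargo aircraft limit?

Yes

Self-accelerating decomposition temperature 18.7 °C meets the Category SR criterion (Self-Reactive), so the curing-agent paste is Category SR.
Self-accelerating decomposition temperature 16.2 °C meets the Category SR criterion (Self-Reactive), so the organic peroxide kit is Category SR.
The polymerization initiator has self-accelerating decomposition temperature 23.6 °C, which is < 55 °C, so it is Category SR (Self-Reactive).
Total Category SR: 1.33 kg + 1.52 kg + (three 506 g packs = 1.518 kg) = 4.368 kg.
4.368 kg ≤ 5 kg (cargo aircraft limit, Category SR) — within limit.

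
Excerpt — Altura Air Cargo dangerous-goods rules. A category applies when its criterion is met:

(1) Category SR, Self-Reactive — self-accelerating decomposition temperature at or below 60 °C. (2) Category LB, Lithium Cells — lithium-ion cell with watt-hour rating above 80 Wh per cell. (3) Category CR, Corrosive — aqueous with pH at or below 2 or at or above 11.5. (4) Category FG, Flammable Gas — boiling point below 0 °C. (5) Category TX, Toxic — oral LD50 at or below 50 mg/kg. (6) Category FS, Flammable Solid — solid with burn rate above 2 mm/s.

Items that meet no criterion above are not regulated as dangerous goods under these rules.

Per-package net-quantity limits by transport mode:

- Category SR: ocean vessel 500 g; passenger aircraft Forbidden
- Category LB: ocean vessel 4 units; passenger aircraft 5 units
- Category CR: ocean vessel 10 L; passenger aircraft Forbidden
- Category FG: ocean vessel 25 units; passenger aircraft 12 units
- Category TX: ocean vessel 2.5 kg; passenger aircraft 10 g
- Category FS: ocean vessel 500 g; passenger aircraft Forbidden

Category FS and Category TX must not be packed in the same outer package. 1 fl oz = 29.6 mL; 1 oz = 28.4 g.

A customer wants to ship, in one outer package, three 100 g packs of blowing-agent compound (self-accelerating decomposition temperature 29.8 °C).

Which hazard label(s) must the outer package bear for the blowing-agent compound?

Self-accelerating decomposition temperature 29.8 °C meets the Category SR criterion (Self-Reactive), so the blowing-agent compound is Category SR.
Only the Category SR label is required.

Category SR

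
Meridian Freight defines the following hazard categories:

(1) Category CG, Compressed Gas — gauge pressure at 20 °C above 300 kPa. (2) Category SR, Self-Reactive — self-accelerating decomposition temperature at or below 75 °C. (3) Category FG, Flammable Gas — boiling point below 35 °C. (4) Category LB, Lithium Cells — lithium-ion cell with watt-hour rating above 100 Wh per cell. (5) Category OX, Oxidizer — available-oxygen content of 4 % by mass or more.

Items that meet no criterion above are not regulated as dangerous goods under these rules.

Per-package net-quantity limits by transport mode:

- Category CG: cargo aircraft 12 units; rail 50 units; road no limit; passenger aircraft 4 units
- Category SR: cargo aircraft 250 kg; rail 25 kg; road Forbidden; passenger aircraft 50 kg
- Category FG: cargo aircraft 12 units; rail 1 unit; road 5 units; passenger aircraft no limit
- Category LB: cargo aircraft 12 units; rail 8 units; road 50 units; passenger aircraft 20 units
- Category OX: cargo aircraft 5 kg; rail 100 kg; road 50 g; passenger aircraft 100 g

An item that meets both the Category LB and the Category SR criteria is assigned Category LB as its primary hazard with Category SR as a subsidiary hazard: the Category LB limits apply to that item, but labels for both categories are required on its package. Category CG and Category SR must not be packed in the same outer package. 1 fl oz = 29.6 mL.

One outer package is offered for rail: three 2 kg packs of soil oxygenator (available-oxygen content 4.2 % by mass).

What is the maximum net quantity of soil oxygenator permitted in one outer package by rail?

Available-oxygen content 4.2 % by mass meets the Category OX criterion (Oxidizer), so the soil oxygenator is Category OX.
The rail limit for Category OX is 100 kg.

100 kg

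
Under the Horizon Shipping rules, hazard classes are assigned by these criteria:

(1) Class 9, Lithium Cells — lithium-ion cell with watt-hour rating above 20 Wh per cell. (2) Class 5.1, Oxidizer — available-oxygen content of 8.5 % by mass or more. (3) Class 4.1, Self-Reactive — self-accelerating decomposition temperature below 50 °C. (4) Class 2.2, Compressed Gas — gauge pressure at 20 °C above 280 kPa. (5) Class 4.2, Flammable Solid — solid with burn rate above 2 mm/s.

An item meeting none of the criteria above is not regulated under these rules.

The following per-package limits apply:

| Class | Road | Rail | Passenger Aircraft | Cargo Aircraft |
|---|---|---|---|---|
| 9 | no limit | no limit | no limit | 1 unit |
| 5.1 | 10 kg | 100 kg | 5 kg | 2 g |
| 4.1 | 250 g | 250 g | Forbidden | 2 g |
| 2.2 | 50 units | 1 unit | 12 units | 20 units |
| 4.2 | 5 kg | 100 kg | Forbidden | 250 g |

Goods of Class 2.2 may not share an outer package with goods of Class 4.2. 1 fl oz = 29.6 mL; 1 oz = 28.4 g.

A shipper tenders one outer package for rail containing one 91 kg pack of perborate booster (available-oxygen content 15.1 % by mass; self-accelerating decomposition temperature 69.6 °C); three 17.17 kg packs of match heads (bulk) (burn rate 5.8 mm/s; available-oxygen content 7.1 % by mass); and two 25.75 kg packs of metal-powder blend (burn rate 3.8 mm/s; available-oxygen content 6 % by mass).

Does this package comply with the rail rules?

With available-oxygen content 15.1 % by mass (≥ 8.5 % by mass), the perborate booster falls in Class 5.1.
With burn rate 5.8 mm/s (> 2 mm/s), the match heads (bulk) fall in Class 4.2.
With burn rate 3.8 mm/s (> 2 mm/s), the metal-powder blend falls in Class 4.2.
Total Class 4.2: (three 17.17 kg packs = 51.51 kg) + (two 25.75 kg packs = 51.5 kg) = 103.01 kg.
103.01 kg > 100 kg (rail limit, Class 4.2) — over the limit.
Class 5.1 quantity: 91 kg.
91 kg is within the rail limit of 100 kg for Class 5.1.
The segregation rule (Class 2.2 with Class 4.2) does not apply to Class 4.2 with Class 5.1.

No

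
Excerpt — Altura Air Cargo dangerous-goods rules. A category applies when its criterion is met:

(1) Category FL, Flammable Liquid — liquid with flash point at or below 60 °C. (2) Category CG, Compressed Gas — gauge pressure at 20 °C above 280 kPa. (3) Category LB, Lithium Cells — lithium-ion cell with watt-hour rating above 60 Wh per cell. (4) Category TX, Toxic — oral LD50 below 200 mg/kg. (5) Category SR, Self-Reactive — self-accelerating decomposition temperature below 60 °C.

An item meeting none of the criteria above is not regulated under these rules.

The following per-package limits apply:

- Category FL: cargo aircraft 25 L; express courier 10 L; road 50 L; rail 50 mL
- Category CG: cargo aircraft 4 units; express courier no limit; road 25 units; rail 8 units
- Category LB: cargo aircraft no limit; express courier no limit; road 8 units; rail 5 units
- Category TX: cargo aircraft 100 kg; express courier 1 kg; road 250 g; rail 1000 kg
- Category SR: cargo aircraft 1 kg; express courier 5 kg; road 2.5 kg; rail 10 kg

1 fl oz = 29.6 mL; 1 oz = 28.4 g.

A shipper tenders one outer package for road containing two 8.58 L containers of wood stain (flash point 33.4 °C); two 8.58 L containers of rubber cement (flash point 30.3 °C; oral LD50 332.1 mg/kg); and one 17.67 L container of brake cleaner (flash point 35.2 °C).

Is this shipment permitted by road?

No

The wood stain has flash point 33.4 °C, which is ≤ 60 °C, so it is Category FL (Flammable Liquid).
Flash point 30.3 °C meets the Category FL criterion (Flammable Liquid), so the rubber cement is Category FL.
Brake cleaner: flash point 35.2 °C ≤ 60 °C → Category FL (Flammable Liquid).
Category FL net quantity: (two 8.58 L containers = 17.16 L) + (two 8.58 L containers = 17.16 L) + 17.67 L = 51.99 L.
51.99 L exceeds the road limit of 50 L for Category FL.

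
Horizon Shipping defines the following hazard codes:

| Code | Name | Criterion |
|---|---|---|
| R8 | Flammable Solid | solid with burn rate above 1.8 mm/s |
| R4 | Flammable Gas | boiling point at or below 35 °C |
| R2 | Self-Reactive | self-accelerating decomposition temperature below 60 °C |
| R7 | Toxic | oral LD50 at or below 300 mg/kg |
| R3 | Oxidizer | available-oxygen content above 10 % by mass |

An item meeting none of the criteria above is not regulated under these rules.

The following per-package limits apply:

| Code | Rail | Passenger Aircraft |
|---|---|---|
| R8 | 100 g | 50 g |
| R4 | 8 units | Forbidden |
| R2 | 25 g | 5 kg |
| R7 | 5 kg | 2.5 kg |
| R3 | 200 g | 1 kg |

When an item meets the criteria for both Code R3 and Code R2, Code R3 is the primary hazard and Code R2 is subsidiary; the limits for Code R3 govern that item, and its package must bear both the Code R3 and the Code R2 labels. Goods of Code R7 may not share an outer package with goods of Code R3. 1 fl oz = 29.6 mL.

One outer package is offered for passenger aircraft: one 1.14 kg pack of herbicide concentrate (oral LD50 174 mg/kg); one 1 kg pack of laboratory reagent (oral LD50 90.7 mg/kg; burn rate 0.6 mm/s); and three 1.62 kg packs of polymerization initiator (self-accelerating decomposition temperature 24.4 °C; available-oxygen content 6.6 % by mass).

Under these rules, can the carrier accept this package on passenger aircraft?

The herbicide concentrate has oral LD50 174 mg/kg, which is ≤ 300 mg/kg, so it is Code R7 (Toxic).
With oral LD50 90.7 mg/kg (≤ 300 mg/kg), the laboratory reagent falls in Code R7.
With self-accelerating decomposition temperature 24.4 °C (< 60 °C), the polymerization initiator falls in Code R2.
Total Code R7: 1.14 kg + 1 kg = 2.14 kg.
2.14 kg is within the passenger aircraft limit of 2.5 kg for Code R7.
Code R2 quantity: three 1.62 kg packs = 4.86 kg.
That is within the Code R2 passenger aircraft limit of 5 kg.
The segregation rule (Code R7 with Code R3) does not apply to Code R7 with Code R2.
Every hazard code is within its passenger aircraft limit and no segregation rule is violated.

Yes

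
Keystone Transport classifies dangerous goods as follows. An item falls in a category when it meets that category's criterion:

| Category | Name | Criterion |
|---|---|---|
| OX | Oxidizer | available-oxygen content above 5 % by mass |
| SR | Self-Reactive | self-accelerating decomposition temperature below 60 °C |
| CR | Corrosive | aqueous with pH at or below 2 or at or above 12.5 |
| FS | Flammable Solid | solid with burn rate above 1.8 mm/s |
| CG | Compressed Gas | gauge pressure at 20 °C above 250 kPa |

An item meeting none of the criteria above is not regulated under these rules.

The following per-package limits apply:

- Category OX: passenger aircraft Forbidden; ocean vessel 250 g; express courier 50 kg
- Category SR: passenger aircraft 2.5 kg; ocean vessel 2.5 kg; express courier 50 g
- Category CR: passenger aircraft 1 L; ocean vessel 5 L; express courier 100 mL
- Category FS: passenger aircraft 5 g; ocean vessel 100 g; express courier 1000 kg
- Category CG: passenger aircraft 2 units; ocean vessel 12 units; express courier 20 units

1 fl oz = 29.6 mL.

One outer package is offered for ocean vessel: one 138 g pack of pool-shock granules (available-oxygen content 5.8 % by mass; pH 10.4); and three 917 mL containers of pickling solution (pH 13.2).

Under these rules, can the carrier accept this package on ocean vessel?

With available-oxygen content 5.8 % by mass (> 5 % by mass), the pool-shock granules fall in Category OX.
pH 13.2 meets the Category CR criterion (Corrosive), so the pickling solution is Category CR.
Category OX quantity: 138 g.
138 g is within the ocean vessel limit of 250 g for Category OX.
Category CR quantity: three 917 mL containers = 2.751 L.
2.751 L ≤ 5 L (ocean vessel limit, Category CR) — within limit.
Every hazard category is within its ocean vessel limit and no segregation rule is violated.

Yes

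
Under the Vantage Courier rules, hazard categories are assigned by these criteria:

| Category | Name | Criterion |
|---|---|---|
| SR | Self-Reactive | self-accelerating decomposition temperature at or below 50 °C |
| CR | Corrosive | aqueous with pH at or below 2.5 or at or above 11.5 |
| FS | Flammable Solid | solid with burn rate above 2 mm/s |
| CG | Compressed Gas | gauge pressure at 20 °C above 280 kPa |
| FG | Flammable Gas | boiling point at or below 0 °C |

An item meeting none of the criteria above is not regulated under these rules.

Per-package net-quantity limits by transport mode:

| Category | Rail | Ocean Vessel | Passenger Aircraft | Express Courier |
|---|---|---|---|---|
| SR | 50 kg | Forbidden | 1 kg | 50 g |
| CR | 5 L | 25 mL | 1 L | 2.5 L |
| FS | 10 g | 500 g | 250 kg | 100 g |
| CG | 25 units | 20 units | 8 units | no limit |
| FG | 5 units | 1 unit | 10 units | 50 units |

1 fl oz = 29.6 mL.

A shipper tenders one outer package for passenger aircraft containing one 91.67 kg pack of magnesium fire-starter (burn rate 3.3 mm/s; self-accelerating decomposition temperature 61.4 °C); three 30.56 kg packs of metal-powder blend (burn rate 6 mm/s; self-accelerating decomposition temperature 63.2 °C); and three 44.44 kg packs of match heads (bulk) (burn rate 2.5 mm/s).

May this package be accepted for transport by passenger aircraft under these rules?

The magnesium fire-starter has burn rate 3.3 mm/s, which is > 2 mm/s, so it is Category FS (Flammable Solid).
Burn rate 6 mm/s meets the Category FS criterion (Flammable Solid), so the metal-powder blend is Category FS.
The match heads (bulk) have burn rate 2.5 mm/s, which is > 2 mm/s, so they are Category FS (Flammable Solid).
Category FS net quantity: 91.67 kg + (three 30.56 kg packs = 91.68 kg) + (three 44.44 kg packs = 133.32 kg) = 316.67 kg.
That exceeds the Category FS passenger aircraft limit of 250 kg.

No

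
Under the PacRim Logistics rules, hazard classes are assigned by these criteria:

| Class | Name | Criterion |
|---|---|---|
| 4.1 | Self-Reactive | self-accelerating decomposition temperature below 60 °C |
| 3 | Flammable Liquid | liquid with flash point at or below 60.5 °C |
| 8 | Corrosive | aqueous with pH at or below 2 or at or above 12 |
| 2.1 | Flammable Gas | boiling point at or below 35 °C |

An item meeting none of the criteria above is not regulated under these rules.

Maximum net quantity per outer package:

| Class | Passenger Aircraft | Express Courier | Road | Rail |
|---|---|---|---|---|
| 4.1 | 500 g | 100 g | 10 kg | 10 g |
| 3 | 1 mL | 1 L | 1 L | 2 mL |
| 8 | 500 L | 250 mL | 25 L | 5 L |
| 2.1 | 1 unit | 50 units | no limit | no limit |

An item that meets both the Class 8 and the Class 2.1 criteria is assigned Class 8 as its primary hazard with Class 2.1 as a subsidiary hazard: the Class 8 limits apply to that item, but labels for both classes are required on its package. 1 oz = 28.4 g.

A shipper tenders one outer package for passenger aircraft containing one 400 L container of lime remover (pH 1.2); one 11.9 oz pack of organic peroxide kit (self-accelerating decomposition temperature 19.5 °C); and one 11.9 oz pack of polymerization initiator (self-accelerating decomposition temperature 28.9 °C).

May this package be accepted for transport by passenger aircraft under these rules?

pH 1.2 meets the Class 8 criterion (Corrosive), so the lime remover is Class 8.
Self-accelerating decomposition temperature 19.5 °C meets the Class 4.1 criterion (Self-Reactive), so the organic peroxide kit is Class 4.1.
The polymerization initiator has self-accelerating decomposition temperature 28.9 °C, which is < 60 °C, so it is Class 4.1 (Self-Reactive).
Class 4.1 net quantity: (one 11.9 oz pack = 337.96 g) + (one 11.9 oz pack = 337.96 g) = 675.92 g.
That exceeds the Class 4.1 passenger aircraft limit of 500 g.
Class 8 quantity: 400 L.
That is within the Class 8 passenger aircraft limit of 500 L.

No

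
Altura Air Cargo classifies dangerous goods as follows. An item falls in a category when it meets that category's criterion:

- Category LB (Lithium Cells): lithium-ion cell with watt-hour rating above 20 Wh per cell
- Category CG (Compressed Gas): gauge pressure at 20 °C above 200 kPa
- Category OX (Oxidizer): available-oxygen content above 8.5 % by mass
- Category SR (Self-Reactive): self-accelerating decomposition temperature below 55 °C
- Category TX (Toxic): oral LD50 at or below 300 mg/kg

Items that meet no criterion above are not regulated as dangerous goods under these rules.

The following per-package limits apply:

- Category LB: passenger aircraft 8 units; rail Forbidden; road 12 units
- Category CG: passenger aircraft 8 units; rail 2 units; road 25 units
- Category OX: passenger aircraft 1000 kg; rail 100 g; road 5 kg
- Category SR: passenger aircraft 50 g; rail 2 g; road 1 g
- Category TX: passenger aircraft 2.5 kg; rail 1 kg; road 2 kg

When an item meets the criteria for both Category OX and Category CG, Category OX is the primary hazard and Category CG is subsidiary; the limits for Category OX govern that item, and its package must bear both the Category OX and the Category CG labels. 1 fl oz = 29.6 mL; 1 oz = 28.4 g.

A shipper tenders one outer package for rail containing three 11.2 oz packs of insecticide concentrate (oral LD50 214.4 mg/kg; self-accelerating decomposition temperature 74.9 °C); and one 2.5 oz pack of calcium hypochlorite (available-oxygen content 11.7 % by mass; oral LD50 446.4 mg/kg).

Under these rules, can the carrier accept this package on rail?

Yes

Insecticide concentrate: oral LD50 214.4 mg/kg ≤ 300 mg/kg → Category TX (Toxic).
With available-oxygen content 11.7 % by mass (> 8.5 % by mass), the calcium hypochlorite falls in Category OX.
Category TX quantity: three 11.2 oz packs = 954.24 g.
954.24 g is within the rail limit of 1 kg for Category TX.
Category OX quantity: one 2.5 oz pack = 71 g.
71 g is within the rail limit of 100 g for Category OX.
Every hazard category is within its rail limit and no segregation rule is violated.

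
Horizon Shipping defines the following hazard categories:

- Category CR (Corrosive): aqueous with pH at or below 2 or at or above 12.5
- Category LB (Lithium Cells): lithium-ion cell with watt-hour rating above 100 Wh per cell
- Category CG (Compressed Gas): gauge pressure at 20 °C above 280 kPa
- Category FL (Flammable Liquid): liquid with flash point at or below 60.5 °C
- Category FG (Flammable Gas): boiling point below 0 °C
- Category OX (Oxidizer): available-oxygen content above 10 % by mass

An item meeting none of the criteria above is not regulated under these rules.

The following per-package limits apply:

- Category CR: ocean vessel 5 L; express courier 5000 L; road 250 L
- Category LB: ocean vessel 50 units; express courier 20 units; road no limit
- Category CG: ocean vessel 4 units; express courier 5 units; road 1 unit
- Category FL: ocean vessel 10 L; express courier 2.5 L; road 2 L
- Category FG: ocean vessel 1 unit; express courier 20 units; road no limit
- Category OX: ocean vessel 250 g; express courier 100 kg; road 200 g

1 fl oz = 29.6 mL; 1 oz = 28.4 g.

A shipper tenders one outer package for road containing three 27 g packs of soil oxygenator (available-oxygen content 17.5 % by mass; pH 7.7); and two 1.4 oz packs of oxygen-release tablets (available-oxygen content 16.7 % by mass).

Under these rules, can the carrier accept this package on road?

Yes

Available-oxygen content 17.5 % by mass meets the Category OX criterion (Oxidizer), so the soil oxygenator is Category OX.
Oxygen-release tablets: available-oxygen content 16.7 % by mass > 10 % by mass → Category OX (Oxidizer).
Category OX net quantity: (three 27 g packs = 81 g) + (two 1.4 oz packs = 79.52 g) = 160.52 g.
160.52 g ≤ 200 g (road limit, Category OX) — within limit.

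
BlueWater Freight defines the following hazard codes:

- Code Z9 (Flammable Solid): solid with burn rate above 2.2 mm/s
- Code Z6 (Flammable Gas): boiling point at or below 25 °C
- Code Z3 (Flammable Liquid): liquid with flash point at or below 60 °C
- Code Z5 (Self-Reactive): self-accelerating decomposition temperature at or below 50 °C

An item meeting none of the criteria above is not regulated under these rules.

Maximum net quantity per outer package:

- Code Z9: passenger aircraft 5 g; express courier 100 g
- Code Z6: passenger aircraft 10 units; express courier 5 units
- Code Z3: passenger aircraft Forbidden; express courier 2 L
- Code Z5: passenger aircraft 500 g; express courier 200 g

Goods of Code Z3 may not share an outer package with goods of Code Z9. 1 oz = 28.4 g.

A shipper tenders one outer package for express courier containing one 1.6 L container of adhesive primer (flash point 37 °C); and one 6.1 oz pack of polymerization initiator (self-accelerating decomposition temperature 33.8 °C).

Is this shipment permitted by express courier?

Yes

The adhesive primer has flash point 37 °C, which is ≤ 60 °C, so it is Code Z3 (Flammable Liquid).
With self-accelerating decomposition temperature 33.8 °C (≤ 50 °C), the polymerization initiator falls in Code Z5.
Code Z3 quantity: 1.6 L.
1.6 L ≤ 2 L (express courier limit, Code Z3) — within limit.
Code Z5 quantity: one 6.1 oz pack = 173.24 g.
That is within the Code Z5 express courier limit of 200 g.
The segregation rule (Code Z3 with Code Z9) does not apply to Code Z3 with Code Z5.
Every hazard code is within its express courier limit and no segregation rule is violated.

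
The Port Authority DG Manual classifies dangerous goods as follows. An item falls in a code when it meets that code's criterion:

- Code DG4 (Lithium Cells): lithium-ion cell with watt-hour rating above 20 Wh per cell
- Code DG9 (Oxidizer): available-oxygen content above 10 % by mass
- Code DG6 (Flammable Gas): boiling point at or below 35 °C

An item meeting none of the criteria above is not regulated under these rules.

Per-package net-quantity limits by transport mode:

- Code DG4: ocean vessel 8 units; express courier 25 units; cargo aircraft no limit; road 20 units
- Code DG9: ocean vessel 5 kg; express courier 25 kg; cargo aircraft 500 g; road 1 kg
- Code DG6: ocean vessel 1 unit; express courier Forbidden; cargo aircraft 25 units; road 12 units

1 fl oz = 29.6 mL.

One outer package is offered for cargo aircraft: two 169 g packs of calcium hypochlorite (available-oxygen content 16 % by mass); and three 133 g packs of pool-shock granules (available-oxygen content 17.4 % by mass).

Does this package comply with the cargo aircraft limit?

Calcium hypochlorite: available-oxygen content 16 % by mass > 10 % by mass → Code DG9 (Oxidizer).
With available-oxygen content 17.4 % by mass (> 10 % by mass), the pool-shock granules fall in Code DG9.
Total Code DG9: (two 169 g packs = 338 g) + (three 133 g packs = 399 g) = 737 g.
737 g exceeds the cargo aircraft limit of 500 g for Code DG9.

No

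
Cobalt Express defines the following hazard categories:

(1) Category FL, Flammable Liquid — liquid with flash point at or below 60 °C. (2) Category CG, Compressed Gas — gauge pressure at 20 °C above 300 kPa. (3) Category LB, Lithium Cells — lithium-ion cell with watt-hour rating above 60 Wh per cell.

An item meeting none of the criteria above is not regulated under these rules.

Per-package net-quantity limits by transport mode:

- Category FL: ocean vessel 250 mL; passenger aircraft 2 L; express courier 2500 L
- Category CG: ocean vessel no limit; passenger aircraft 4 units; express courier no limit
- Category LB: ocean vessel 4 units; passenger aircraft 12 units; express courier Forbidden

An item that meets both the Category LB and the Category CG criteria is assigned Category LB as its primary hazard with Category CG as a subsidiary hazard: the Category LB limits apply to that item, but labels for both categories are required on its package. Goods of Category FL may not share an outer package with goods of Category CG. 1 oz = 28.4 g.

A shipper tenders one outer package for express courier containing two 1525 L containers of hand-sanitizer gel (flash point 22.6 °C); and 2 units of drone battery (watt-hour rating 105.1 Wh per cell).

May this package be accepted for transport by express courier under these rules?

No

With flash point 22.6 °C (≤ 60 °C), the hand-sanitizer gel falls in Category FL.
Watt-hour rating 105.1 Wh per cell meets the Category LB criterion (Lithium Cells), so the drone battery is Category LB.
Category LB quantity: 2 units.
By express courier, Category LB is Forbidden regardless of quantity.
Category FL quantity: two 1525 L containers = 3050 L.
3050 L > 2500 L (express courier limit, Category FL) — over the limit.
The segregation rule (Category FL with Category CG) does not apply to Category LB with Category FL.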